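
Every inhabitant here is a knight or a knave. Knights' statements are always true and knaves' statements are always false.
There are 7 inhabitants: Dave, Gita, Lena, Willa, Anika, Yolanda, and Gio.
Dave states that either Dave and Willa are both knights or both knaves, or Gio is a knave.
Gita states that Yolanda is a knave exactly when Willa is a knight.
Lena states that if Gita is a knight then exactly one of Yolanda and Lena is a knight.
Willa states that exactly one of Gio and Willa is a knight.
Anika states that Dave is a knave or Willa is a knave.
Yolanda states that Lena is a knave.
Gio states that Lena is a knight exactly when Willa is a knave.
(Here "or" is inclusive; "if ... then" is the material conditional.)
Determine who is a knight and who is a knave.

Dave is a knight, Gita is a knight, Lena is a knight, Willa is a knight, Anika is a knave, Yolanda is a knave, and Gio is a knave.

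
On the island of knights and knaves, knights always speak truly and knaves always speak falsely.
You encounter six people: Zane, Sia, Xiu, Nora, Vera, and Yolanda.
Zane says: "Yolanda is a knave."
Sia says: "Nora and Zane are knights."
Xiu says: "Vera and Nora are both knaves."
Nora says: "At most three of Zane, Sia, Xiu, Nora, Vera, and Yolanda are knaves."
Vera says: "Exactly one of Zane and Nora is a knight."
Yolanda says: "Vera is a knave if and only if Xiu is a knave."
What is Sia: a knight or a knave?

Sia is a knave.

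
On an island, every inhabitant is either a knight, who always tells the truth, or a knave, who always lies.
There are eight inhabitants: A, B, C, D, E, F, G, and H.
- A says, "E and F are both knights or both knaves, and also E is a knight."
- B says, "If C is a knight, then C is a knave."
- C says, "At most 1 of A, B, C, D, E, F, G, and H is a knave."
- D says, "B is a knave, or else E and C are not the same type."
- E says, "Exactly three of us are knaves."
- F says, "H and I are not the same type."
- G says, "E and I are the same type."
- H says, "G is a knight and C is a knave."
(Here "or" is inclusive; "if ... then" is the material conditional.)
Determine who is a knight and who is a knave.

A is a knight, B is a knight, C is a knave, D is a knight, E is a knight, F is a knight, G is a knave, and H is a knave.

A (knight): "E and F are both knights or both knaves, and also E is a knight" — true. ✓
B (knight): "if C is a knight, then C is a knave" — true. ✓
C is a knave, and the claim "at most 1 of A, B, C, D, E, F, G, and H is a knave" is indeed false.
As a knight, D's statement "B is a knave, or else E and C are not the same type" should be true; it is.
E is a knight, and the claim "exactly three of us are knaves" is indeed true.
Since F is a knight, "H and I are not the same type" needs to be true, which holds.
Since G is a knave, "E and I are the same type" needs to be false, which holds.
Since H is a knave, "G is a knight and C is a knave" needs to be false, which holds.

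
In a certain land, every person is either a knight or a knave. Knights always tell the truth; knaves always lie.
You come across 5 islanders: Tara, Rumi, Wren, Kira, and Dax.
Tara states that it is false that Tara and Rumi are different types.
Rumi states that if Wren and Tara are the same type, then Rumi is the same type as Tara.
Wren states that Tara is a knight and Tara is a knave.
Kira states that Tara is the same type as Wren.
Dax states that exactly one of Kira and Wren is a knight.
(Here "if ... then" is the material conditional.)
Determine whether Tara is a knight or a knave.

Tara is a knight.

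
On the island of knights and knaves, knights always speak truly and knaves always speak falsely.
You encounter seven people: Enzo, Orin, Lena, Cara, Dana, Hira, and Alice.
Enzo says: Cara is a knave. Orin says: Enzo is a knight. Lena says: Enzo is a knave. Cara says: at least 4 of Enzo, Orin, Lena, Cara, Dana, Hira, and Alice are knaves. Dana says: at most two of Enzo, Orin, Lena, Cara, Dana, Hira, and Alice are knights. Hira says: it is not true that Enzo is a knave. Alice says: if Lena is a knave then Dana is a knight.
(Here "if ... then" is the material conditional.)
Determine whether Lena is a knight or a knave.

Lena is a knight.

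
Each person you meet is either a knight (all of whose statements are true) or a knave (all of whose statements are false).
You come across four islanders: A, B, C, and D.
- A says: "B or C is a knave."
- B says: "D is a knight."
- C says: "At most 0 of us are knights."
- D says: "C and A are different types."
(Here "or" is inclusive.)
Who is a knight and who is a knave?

Knights: A, B, and D. Knaves: C.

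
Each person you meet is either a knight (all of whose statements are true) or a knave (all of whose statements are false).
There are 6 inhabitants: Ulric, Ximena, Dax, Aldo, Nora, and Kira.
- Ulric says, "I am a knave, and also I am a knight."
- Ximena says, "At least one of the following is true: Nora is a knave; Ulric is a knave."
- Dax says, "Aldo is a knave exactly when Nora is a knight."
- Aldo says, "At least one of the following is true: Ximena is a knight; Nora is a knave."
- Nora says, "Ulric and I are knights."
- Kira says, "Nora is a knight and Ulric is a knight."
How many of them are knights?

The unique consistent assignment is Ulric=knave, Ximena=knight, Dax=knight, Aldo=knight, Nora=knave, Kira=knave.
That has 3 knights.

3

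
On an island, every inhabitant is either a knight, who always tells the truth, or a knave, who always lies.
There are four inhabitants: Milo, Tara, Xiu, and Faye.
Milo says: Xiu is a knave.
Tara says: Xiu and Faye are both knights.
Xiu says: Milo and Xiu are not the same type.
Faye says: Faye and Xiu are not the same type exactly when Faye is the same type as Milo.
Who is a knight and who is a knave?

Milo is a knave, and the claim "Xiu is a knave" is indeed False.
Tara is a knight, and the claim "Xiu and Faye are both knights" is indeed True.
Xiu (knight): "Milo and Xiu are not the same type" — True. ✓
As a knight, Faye's statement "Faye and Xiu are not the same type exactly when Faye is the same type as Milo" should be True; it is.

Knights: Tara, Xiu, and Faye. Knaves: Milo.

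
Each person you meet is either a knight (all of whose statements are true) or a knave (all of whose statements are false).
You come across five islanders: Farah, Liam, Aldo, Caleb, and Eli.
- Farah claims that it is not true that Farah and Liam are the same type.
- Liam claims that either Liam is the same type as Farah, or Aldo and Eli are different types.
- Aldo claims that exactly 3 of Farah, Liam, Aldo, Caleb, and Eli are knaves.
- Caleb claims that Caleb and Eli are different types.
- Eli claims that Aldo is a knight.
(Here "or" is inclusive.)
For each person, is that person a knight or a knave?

Farah is a knight, so "it is not true that Farah and Liam are the same type" must be True — and it is.
As a knave, Liam's statement "either Liam is the same type as Farah, or Aldo and Eli are different types" should be False; it is.
Aldo is a knave, and the claim "exactly 3 of Farah, Liam, Aldo, Caleb, and Eli are knaves" is indeed False.
Caleb is a knave, so "Caleb and Eli are different types" must be False — and it is.
Since Eli is a knave, "Aldo is a knight" needs to be False, which holds.

Knights: Farah. Knaves: Liam, Aldo, Caleb, and Eli.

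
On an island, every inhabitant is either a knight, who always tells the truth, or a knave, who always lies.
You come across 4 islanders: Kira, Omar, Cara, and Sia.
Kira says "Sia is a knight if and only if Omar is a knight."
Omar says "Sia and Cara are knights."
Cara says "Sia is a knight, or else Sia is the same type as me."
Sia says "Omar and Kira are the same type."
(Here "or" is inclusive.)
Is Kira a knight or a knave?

Kira is a knight.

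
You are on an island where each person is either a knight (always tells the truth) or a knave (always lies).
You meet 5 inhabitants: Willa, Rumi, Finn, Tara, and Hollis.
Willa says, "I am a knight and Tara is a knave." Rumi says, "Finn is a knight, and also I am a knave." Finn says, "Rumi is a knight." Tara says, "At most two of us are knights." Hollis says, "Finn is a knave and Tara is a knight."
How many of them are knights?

The unique consistent assignment is Willa=knave, Rumi=knave, Finn=knave, Tara=knight, Hollis=knight.
That has 2 knights.

2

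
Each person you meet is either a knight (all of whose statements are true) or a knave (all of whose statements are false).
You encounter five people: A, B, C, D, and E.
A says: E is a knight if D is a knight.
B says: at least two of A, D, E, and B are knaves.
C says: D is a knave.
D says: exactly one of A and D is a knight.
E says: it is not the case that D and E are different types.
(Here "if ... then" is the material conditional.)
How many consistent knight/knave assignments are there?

1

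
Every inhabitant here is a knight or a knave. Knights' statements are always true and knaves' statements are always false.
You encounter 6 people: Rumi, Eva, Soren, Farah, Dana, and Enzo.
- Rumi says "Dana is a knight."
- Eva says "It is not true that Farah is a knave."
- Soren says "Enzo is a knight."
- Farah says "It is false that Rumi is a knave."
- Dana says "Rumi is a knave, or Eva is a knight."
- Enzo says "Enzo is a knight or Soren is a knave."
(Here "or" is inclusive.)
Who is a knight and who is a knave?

As a knight, Rumi's statement "Dana is a knight" should be true; it is.
Since Eva is a knight, "it is not true that Farah is a knave" needs to be true, which holds.
Soren is a knight; "Enzo is a knight" is true, as required.
Farah (knight): "it is false that Rumi is a knave" — true. ✓
Dana is a knight, so "Rumi is a knave, or Eva is a knight" must be true — and it is.
Enzo is a knight; "Enzo is a knight or Soren is a knave" is true, as required.

Rumi is a knight, Eva is a knight, Soren is a knight, Farah is a knight, Dana is a knight, and Enzo is a knight.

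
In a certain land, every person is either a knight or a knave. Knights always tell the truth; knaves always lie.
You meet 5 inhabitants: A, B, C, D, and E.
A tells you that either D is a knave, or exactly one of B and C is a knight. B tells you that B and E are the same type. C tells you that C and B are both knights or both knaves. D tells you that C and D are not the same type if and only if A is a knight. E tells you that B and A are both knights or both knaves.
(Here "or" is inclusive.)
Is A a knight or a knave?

A is a knight.

Consistent assignments: {A=knight, B=knight, C=knave, D=knight, E=knight}; {A=knight, B=knight, C=knave, D=knave, E=knight}
In every consistent assignment, A is a knight.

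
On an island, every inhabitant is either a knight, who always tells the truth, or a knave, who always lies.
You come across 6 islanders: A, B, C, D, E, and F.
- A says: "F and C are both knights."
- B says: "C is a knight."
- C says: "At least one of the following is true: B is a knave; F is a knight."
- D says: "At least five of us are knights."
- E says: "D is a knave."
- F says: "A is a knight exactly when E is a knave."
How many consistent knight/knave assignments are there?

1

Consistent assignments:
  A=knight, B=knight, C=knight, D=knight, E=knave, F=knight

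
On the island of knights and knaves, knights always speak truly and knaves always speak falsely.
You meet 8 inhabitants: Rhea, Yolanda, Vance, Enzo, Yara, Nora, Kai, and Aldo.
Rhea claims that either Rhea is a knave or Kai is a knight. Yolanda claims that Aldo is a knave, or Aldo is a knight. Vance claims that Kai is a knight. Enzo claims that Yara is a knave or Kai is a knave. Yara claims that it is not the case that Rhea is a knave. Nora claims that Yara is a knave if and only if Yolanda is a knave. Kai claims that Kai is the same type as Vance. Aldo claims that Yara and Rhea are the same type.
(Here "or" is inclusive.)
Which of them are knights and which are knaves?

As a knight, Rhea's statement "either Rhea is a knave or Kai is a knight" should be true; it is.
Yolanda (knight): "Aldo is a knave, or Aldo is a knight" — true. ✓
As a knight, Vance's statement "Kai is a knight" should be true; it is.
Since Enzo is a knave, "Yara is a knave or Kai is a knave" needs to be False, which holds.
Yara is a knight; "it is not the case that Rhea is a knave" is true, as required.
Nora is a knight, and the claim "Yara is a knave if and only if Yolanda is a knave" is indeed true.
Kai is a knight; "Kai is the same type as Vance" is true, as required.
Since Aldo is a knight, "Yara and Rhea are the same type" needs to be true, which holds.

Knights: Rhea, Yolanda, Vance, Yara, Nora, Kai, and Aldo. Knaves: Enzo.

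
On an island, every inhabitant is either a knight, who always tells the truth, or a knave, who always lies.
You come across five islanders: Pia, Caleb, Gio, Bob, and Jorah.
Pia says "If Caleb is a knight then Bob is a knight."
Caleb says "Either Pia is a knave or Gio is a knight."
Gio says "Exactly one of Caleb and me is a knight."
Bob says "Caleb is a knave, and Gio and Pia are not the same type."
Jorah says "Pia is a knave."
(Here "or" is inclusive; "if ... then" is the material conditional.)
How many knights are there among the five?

2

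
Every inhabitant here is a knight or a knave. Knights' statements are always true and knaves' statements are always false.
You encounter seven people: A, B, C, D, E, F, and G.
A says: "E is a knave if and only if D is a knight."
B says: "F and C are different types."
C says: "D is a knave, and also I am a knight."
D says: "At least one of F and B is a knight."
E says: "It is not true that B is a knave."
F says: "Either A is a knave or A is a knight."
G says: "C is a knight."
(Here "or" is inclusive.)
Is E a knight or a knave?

E is a knight.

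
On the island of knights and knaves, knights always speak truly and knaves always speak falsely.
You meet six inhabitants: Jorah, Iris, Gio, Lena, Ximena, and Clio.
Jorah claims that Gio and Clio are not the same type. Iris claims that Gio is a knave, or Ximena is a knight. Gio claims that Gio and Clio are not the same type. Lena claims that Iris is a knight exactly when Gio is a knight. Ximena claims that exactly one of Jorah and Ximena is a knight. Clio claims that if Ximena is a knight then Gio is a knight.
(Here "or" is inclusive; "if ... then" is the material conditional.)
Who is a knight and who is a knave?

Knights: Iris and Ximena. Knaves: Jorah, Gio, Lena, and Clio.

Since Jorah is a knave, "Gio and Clio are not the same type" needs to be False, which holds.
Iris (knight): "Gio is a knave, or Ximena is a knight" — True. ✓
Gio is a knave, so "Gio and Clio are not the same type" must be False — and it is.
Since Lena is a knave, "Iris is a knight exactly when Gio is a knight" needs to be False, which holds.
As a knight, Ximena's statement "exactly one of Jorah and Ximena is a knight" should be True; it is.
Clio (knave): "if Ximena is a knight then Gio is a knight" — False. ✓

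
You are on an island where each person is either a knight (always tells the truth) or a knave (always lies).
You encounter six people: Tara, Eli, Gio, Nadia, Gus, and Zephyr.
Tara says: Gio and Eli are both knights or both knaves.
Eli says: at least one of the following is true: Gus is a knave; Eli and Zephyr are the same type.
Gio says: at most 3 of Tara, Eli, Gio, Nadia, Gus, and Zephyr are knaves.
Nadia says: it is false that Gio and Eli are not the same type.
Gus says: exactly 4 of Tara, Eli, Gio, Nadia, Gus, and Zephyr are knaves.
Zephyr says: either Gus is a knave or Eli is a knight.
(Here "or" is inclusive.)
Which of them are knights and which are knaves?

Tara is a knight, and the claim "Gio and Eli are both knights or both knaves" is indeed True.
Eli is a knight, and the claim "at least one of the following is true: Gus is a knave; Eli and Zephyr are the same type" is indeed True.
Since Gio is a knight, "at most 3 of Tara, Eli, Gio, Nadia, Gus, and Zephyr are knaves" needs to be True, which holds.
As a knight, Nadia's statement "it is false that Gio and Eli are not the same type" should be True; it is.
Gus is a knave, so "exactly 4 of Tara, Eli, Gio, Nadia, Gus, and Zephyr are knaves" must be False — and it is.
Since Zephyr is a knight, "either Gus is a knave or Eli is a knight" needs to be True, which holds.

Tara is a knight, Eli is a knight, Gio is a knight, Nadia is a knight, Gus is a knave, and Zephyr is a knight.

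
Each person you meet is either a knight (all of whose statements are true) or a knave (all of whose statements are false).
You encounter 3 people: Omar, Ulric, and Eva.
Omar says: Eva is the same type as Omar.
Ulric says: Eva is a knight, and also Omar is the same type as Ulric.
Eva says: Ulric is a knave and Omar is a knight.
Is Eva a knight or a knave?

Eva is a knight.

Consistent assignments: {Omar=knight, Ulric=knave, Eva=knight}
In every consistent assignment, Eva is a knight.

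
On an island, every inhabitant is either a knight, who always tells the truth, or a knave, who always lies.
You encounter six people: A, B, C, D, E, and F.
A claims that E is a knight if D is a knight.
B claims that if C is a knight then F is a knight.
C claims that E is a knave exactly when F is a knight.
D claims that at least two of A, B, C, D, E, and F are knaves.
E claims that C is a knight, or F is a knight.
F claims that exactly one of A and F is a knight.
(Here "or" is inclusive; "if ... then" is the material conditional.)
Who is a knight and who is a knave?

A is a knave; "E is a knight if D is a knight" is False, as required.
B is a knight, so "if C is a knight then F is a knight" must be true — and it is.
Since C is a knave, "E is a knave exactly when F is a knight" needs to be False, which holds.
D is a knight; "at least two of A, B, C, D, E, and F are knaves" is true, as required.
E is a knave, so "C is a knight, or F is a knight" must be False — and it is.
Since F is a knave, "exactly one of A and F is a knight" needs to be False, which holds.

A is a knave, B is a knight, C is a knave, D is a knight, E is a knave, and F is a knave.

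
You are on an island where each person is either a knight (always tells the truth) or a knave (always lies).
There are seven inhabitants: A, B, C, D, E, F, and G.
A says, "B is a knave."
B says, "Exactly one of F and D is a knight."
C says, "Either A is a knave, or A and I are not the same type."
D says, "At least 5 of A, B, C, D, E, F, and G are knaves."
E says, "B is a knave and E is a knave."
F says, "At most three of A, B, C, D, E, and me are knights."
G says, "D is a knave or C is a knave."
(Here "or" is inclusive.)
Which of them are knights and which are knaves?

A is a knave, B is a knight, C is a knight, D is a knave, E is a knave, F is a knight, and G is a knight.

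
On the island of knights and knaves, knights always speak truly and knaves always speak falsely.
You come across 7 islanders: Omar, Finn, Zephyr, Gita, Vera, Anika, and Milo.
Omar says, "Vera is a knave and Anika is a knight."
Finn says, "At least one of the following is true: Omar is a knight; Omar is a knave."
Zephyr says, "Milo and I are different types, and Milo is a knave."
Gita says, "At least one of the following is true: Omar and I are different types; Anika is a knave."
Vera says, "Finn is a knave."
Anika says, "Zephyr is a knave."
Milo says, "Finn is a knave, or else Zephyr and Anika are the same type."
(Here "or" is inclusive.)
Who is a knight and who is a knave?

Omar is a knave, and the claim "Vera is a knave and Anika is a knight" is indeed false.
Finn (knight): "at least one of the following is true: Omar is a knight; Omar is a knave" — true. ✓
Zephyr is a knight, and the claim "Milo and I are different types, and Milo is a knave" is indeed true.
Gita (knight): "at least one of the following is true: Omar and I are different types; Anika is a knave" — true. ✓
As a knave, Vera's statement "Finn is a knave" should be false; it is.
Anika is a knave, so "Zephyr is a knave" must be false — and it is.
Milo (knave): "Finn is a knave, or else Zephyr and Anika are the same type" — false. ✓

Knights: Finn, Zephyr, and Gita. Knaves: Omar, Vera, Anika, and Milo.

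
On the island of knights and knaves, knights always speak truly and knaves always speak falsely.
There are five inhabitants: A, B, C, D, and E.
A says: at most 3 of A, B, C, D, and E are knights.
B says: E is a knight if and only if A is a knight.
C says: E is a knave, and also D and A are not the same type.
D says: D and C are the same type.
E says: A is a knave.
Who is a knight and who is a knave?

A is a knight, B is a knave, C is a knight, D is a knave, and E is a knave.

As a knight, A's statement "at most 3 of A, B, C, D, and E are knights" should be True; it is.
Since B is a knave, "E is a knight if and only if A is a knight" needs to be false, which holds.
C is a knight, and the claim "E is a knave, and also D and A are not the same type" is indeed True.
As a knave, D's statement "D and C are the same type" should be false; it is.
Since E is a knave, "A is a knave" needs to be false, which holds.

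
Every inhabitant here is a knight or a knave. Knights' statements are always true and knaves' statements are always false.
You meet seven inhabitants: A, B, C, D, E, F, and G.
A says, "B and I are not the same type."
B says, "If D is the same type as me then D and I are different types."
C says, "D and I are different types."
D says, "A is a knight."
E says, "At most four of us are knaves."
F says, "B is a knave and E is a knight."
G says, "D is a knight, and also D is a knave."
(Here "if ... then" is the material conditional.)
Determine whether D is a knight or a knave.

D is a knave.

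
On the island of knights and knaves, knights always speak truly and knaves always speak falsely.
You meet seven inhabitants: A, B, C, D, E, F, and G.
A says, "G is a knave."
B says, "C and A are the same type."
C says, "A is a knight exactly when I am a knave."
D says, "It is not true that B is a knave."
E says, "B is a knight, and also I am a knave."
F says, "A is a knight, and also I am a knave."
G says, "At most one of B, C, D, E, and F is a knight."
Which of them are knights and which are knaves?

A is a knave, B is a knave, C is a knight, D is a knave, E is a knave, F is a knave, and G is a knight.

Since A is a knave, "G is a knave" needs to be False, which holds.
B is a knave, so "C and A are the same type" must be False — and it is.
Since C is a knight, "A is a knight exactly when I am a knave" needs to be True, which holds.
D is a knave; "it is not true that B is a knave" is False, as required.
E (knave): "B is a knight, and also I am a knave" — False. ✓
F is a knave; "A is a knight, and also I am a knave" is False, as required.
As a knight, G's statement "at most one of B, C, D, E, and F is a knight" should be True; it is.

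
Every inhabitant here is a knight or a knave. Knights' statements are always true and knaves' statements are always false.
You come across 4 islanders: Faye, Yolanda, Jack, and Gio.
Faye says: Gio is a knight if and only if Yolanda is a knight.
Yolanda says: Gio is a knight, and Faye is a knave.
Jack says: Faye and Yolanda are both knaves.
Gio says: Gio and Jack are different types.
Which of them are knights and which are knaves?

Faye is a knight, so "Gio is a knight if and only if Yolanda is a knight" must be true — and it is.
As a knave, Yolanda's statement "Gio is a knight, and Faye is a knave" should be False; it is.
Jack is a knave, and the claim "Faye and Yolanda are both knaves" is indeed False.
Gio is a knave; "Gio and Jack are different types" is False, as required.

Faye is a knight, Yolanda is a knave, Jack is a knave, and Gio is a knave.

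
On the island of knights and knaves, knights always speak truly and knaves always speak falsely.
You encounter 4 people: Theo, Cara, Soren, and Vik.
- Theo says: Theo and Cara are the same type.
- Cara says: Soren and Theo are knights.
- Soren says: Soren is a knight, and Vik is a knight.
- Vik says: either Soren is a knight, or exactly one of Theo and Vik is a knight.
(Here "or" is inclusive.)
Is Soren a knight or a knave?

Soren is a knight.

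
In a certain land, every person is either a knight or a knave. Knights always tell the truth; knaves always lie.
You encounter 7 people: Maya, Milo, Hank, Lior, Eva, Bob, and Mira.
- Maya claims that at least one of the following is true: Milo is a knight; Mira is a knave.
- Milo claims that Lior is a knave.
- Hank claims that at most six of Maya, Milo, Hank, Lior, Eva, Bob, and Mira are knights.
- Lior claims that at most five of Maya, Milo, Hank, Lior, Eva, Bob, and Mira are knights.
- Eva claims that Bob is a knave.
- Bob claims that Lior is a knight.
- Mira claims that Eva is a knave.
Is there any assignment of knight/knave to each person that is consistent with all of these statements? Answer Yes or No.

One consistent assignment: Maya=knave, Milo=knave, Hank=knight, Lior=knight, Eva=knave, Bob=knight, Mira=knight.

Yes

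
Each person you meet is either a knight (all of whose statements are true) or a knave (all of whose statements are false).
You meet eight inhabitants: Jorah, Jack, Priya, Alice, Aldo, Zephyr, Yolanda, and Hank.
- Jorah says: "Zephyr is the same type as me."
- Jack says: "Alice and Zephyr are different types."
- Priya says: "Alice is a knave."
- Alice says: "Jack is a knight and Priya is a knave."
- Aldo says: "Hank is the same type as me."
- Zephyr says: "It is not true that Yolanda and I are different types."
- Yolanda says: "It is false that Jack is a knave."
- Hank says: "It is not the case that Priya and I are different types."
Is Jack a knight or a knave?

Jack is a knight.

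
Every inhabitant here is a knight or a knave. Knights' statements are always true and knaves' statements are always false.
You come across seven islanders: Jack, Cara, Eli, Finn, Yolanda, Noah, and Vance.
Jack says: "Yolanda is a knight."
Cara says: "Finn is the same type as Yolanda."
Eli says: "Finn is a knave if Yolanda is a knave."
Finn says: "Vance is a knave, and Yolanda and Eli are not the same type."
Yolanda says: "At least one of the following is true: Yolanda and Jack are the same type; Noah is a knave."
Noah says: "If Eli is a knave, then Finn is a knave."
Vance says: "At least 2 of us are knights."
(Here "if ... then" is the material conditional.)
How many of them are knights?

5

The unique consistent assignment is Jack=knight, Cara=knave, Eli=knight, Finn=knave, Yolanda=knight, Noah=knight, Vance=knight.
That has 5 knights.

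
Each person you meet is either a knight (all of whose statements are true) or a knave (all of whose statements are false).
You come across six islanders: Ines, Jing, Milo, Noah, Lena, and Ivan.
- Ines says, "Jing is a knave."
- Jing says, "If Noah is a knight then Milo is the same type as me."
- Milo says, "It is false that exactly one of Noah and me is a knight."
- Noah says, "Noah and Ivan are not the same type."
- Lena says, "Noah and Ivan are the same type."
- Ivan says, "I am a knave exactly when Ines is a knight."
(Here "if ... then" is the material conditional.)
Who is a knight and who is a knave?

Ines is a knave; "Jing is a knave" is False, as required.
Since Jing is a knight, "if Noah is a knight then Milo is the same type as me" needs to be True, which holds.
Milo (knight): "it is false that exactly one of Noah and me is a knight" — True. ✓
Noah is a knight, so "Noah and Ivan are not the same type" must be True — and it is.
Lena (knave): "Noah and Ivan are the same type" — False. ✓
Ivan is a knave, so "I am a knave exactly when Ines is a knight" must be False — and it is.

Ines is a knave, Jing is a knight, Milo is a knight, Noah is a knight, Lena is a knave, and Ivan is a knave.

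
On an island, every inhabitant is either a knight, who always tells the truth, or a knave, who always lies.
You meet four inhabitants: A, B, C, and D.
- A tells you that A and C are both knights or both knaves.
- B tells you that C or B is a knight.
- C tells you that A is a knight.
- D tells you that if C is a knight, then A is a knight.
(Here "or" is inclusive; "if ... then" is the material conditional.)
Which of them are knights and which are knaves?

A is a knight, so "A and C are both knights or both knaves" must be True — and it is.
B is a knight, so "C or B is a knight" must be True — and it is.
Since C is a knight, "A is a knight" needs to be True, which holds.
D is a knight, so "if C is a knight, then A is a knight" must be True — and it is.

Knights: A, B, C, and D. Knaves: none.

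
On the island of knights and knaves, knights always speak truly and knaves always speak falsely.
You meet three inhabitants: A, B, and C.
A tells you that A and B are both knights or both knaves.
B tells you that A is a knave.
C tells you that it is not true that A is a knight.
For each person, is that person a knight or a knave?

A is a knave, B is a knight, and C is a knight.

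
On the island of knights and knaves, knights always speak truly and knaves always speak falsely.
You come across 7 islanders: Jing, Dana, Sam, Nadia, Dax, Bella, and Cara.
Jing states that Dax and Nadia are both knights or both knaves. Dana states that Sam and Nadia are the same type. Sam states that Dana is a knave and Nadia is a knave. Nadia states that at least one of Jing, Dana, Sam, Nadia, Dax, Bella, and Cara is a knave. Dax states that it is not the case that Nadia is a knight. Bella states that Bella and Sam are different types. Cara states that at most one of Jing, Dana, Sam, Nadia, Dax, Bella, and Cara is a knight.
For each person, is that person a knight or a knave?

Jing is a knave, Dana is a knave, Sam is a knave, Nadia is a knight, Dax is a knave, Bella is a knight, and Cara is a knave.

Jing (knave): "Dax and Nadia are both knights or both knaves" — false. ✓
Since Dana is a knave, "Sam and Nadia are the same type" needs to be false, which holds.
Sam is a knave, so "Dana is a knave and Nadia is a knave" must be false — and it is.
Since Nadia is a knight, "at least one of Jing, Dana, Sam, Nadia, Dax, Bella, and Cara is a knave" needs to be True, which holds.
As a knave, Dax's statement "it is not the case that Nadia is a knight" should be false; it is.
Bella (knight): "Bella and Sam are different types" — True. ✓
As a knave, Cara's statement "at most one of Jing, Dana, Sam, Nadia, Dax, Bella, and Cara is a knight" should be false; it is.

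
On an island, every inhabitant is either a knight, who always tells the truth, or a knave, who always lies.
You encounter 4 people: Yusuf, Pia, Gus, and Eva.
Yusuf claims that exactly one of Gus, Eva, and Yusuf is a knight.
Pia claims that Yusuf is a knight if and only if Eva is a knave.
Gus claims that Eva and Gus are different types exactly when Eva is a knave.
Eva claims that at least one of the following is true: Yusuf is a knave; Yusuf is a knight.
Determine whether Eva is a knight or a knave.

Eva is a knight.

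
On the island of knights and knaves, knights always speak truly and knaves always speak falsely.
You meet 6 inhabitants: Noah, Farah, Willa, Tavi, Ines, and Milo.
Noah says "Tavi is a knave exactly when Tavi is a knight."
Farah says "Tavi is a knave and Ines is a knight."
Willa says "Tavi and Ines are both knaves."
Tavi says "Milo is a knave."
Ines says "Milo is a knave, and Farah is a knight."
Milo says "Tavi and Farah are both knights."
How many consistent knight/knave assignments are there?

1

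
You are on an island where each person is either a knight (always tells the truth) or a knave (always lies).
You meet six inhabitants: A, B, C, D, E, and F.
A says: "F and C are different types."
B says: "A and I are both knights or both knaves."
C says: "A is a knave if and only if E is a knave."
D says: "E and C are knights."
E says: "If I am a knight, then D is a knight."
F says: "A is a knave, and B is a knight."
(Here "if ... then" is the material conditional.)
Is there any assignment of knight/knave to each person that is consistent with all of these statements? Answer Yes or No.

Yes

One consistent assignment: A=knight, B=knight, C=knight, D=knight, E=knight, F=knave.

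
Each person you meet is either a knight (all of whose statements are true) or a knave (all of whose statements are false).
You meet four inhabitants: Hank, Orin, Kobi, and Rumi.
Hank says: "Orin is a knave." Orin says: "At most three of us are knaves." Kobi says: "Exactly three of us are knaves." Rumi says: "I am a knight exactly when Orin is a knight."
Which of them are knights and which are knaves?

Hank is a knave, Orin is a knight, Kobi is a knave, and Rumi is a knight.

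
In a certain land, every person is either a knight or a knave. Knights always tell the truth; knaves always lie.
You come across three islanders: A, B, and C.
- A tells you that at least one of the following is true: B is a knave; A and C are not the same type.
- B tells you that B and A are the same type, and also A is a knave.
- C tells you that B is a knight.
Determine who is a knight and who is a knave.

A is a knight, B is a knave, and C is a knave.

As a knight, A's statement "at least one of the following is true: B is a knave; A and C are not the same type" should be True; it is.
B is a knave; "B and A are the same type, and also A is a knave" is false, as required.
Since C is a knave, "B is a knight" needs to be false, which holds.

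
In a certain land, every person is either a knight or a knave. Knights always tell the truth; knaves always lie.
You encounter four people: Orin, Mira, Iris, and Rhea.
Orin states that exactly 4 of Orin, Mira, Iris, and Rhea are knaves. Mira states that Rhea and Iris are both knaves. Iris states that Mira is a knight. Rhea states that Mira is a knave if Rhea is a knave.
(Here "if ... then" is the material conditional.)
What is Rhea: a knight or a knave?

Rhea is a knight.

Consistent assignments: {Orin=knave, Mira=knave, Iris=knave, Rhea=knight}
In every consistent assignment, Rhea is a knight.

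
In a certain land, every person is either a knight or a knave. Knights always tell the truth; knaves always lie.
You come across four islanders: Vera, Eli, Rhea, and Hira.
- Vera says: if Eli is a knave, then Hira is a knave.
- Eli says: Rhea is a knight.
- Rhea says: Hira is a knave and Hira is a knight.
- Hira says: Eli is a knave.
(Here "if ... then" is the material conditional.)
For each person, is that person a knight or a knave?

Vera is a knave; "if Eli is a knave, then Hira is a knave" is False, as required.
Eli is a knave, and the claim "Rhea is a knight" is indeed False.
Since Rhea is a knave, "Hira is a knave and Hira is a knight" needs to be False, which holds.
Since Hira is a knight, "Eli is a knave" needs to be true, which holds.

Vera is a knave, Eli is a knave, Rhea is a knave, and Hira is a knight.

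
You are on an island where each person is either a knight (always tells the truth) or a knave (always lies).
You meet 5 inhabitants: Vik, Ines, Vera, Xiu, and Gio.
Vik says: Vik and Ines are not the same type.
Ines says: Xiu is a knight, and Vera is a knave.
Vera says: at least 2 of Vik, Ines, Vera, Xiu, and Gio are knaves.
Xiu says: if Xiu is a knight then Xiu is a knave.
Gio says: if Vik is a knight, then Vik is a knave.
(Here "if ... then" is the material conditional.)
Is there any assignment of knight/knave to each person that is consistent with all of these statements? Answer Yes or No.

No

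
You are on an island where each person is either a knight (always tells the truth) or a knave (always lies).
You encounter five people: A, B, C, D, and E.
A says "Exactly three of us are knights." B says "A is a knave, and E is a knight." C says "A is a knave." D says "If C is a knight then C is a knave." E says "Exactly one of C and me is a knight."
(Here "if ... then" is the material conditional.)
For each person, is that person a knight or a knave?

Knights: A, D, and E. Knaves: B and C.

As a knight, A's statement "exactly three of us are knights" should be True; it is.
B is a knave; "A is a knave, and E is a knight" is false, as required.
C is a knave, so "A is a knave" must be false — and it is.
D is a knight; "if C is a knight then C is a knave" is True, as required.
E is a knight, so "exactly one of C and me is a knight" must be True — and it is.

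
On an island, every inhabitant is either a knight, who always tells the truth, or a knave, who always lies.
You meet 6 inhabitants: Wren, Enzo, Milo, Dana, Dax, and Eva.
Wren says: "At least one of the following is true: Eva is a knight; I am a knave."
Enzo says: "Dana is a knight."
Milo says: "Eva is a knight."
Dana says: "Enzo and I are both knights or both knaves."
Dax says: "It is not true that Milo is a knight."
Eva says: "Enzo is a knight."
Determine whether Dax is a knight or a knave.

Dax is a knave.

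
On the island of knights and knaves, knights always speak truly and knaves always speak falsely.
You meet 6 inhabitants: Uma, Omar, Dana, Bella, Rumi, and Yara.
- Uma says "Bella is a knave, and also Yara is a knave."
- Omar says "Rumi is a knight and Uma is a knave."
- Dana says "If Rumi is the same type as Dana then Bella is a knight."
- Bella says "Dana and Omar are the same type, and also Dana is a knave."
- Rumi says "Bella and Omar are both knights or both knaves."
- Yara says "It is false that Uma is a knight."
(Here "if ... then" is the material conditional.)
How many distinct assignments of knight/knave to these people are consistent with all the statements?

0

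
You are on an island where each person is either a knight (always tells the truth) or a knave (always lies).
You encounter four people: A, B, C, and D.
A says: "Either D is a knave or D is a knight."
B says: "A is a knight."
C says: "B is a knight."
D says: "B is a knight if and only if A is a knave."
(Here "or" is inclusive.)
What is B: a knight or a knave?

B is a knight.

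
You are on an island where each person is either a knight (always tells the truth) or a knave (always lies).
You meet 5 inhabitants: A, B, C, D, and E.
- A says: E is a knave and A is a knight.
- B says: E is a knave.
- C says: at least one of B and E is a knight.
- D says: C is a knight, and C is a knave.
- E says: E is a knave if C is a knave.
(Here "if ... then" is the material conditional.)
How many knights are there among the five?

The unique consistent assignment is A=knave, B=knave, C=knight, D=knave, E=knight.
That has 2 knights.

2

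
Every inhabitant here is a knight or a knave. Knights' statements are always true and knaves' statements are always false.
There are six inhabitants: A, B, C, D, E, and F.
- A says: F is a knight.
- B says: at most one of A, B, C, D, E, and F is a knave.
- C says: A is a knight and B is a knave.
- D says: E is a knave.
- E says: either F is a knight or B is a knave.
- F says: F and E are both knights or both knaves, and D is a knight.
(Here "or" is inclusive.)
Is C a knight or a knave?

Consistent assignments: {A=knave, B=knave, C=knave, D=knave, E=knight, F=knave}
In every consistent assignment, C is a knave.

C is a knave.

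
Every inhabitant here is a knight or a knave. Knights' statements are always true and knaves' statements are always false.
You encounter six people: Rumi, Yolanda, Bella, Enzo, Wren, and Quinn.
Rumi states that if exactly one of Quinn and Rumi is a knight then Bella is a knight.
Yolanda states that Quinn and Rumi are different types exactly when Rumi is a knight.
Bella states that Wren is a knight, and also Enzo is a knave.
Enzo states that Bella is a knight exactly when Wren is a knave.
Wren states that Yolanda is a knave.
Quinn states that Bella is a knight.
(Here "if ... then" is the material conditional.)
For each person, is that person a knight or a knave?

Knights: Rumi, Bella, Wren, and Quinn. Knaves: Yolanda and Enzo.

Rumi (knight): "if exactly one of Quinn and Rumi is a knight then Bella is a knight" — true. ✓
Yolanda is a knave, so "Quinn and Rumi are different types exactly when Rumi is a knight" must be False — and it is.
Bella is a knight, and the claim "Wren is a knight, and also Enzo is a knave" is indeed true.
Enzo is a knave, and the claim "Bella is a knight exactly when Wren is a knave" is indeed False.
Wren (knight): "Yolanda is a knave" — true. ✓
Quinn is a knight, so "Bella is a knight" must be true — and it is.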